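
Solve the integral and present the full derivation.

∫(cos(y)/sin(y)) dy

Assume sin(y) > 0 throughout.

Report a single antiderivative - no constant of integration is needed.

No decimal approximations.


Step 1. Substitute u = sin(y), turning ∫(cos(y)/sin(y)) dy into ∫(1/u) du: now ∫(1/u) du.
Step 2. Evaluate the standard form [assuming u > 0]: now log(u).
Step 3. Substitute back u = sin(y): now log(sin(y)).
Answer: log(sin(y)).


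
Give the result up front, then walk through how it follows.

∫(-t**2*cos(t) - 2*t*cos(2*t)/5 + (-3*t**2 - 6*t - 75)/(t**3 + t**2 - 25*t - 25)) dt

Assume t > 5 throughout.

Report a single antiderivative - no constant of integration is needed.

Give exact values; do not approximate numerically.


The answer is -t**2*sin(t) - t*sin(2*t)/5 - 2*t*cos(t) - 3*log(t - 5) + 3*log(t + 1) - 3*log(t + 5) + 2*sin(t) - cos(2*t)/10.
Step 1. Rewrite: now ∫(-2*t*cos(2*t)/5) dt + ∫(-t**2*cos(t)) dt + ∫((-3*t**2 - 6*t - 75)/(t**3 + t**2 - 25*t - 25)) dt.
Step 2. Decompose ∫((-3*t**2 - 6*t - 75)/(t**3 + t**2 - 25*t - 25)) dt by partial fractions, (-3*t**2 - 6*t - 75)/(t**3 + t**2 - 25*t - 25) = -3/(t + 5) + 3/(t + 1) - 3/(t - 5): now ∫(-2*t*cos(2*t)/5) dt + ∫(-t**2*cos(t)) dt + ∫(-3/(t - 5)) dt + ∫(3/(t + 1)) dt + ∫(-3/(t + 5)) dt.
Step 3. Evaluate the standard form [assuming t > 5]: now -3*log(t - 5) + ∫(-2*t*cos(2*t)/5) dt + ∫(-t**2*cos(t)) dt + ∫(3/(t + 1)) dt + ∫(-3/(t + 5)) dt.
Step 4. Evaluate the standard form [assuming t > -1]: now -3*log(t - 5) + 3*log(t + 1) + ∫(-2*t*cos(2*t)/5) dt + ∫(-t**2*cos(t)) dt + ∫(-3/(t + 5)) dt.
Step 5. Evaluate the standard form [assuming t > -5]: now -3*log(t - 5) + 3*log(t + 1) - 3*log(t + 5) + ∫(-2*t*cos(2*t)/5) dt + ∫(-t**2*cos(t)) dt.
Step 6. Integrate ∫(-t**2*cos(t)) dt by parts with u = t**2, dv = (-cos(t)) dt, so v = -sin(t): now -t**2*sin(t) - 3*log(t - 5) + 3*log(t + 1) - 3*log(t + 5) + ∫(2*t*sin(t)) dt + ∫(-2*t*cos(2*t)/5) dt.
Step 7. Integrate ∫(2*t*sin(t)) dt by parts with u = t, dv = (2*sin(t)) dt, so v = -2*cos(t): now -t**2*sin(t) - 2*t*cos(t) - 3*log(t - 5) + 3*log(t + 1) - 3*log(t + 5) + ∫(-2*t*cos(2*t)/5) dt + ∫(2*cos(t)) dt.
Step 8. Evaluate the standard form: now -t**2*sin(t) - 2*t*cos(t) - 3*log(t - 5) + 3*log(t + 1) - 3*log(t + 5) + 2*sin(t) + ∫(-2*t*cos(2*t)/5) dt.
Step 9. Integrate ∫(-2*t*cos(2*t)/5) dt by parts with u = t, dv = (-2*cos(2*t)/5) dt, so v = -sin(2*t)/5: now -t**2*sin(t) - t*sin(2*t)/5 - 2*t*cos(t) - 3*log(t - 5) + 3*log(t + 1) - 3*log(t + 5) + 2*sin(t) + ∫(sin(2*t)/5) dt.
Step 10. Evaluate the standard form: now -t**2*sin(t) - t*sin(2*t)/5 - 2*t*cos(t) - 3*log(t - 5) + 3*log(t + 1) - 3*log(t + 5) + 2*sin(t) - cos(2*t)/10.
Answer: -t**2*sin(t) - t*sin(2*t)/5 - 2*t*cos(t) - 3*log(t - 5) + 3*log(t + 1) - 3*log(t + 5) + 2*sin(t) - cos(2*t)/10.


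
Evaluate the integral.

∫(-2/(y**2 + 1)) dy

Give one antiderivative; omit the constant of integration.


Answer: -2*atan(y).


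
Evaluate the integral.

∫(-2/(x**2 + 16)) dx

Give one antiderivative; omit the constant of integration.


Answer: -atan(x/4)/2.


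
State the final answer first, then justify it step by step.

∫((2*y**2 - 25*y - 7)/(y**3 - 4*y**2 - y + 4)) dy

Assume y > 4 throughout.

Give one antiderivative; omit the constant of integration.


The answer is -5*log(y - 4) + 5*log(y - 1) + 2*log(y + 1).
Step 1. Decompose ∫((2*y**2 - 25*y - 7)/(y**3 - 4*y**2 - y + 4)) dy by partial fractions, (2*y**2 - 25*y - 7)/(y**3 - 4*y**2 - y + 4) = 2/(y + 1) + 5/(y - 1) - 5/(y - 4): now ∫(-5/(y - 4)) dy + ∫(5/(y - 1)) dy + ∫(2/(y + 1)) dy.
Step 2. Evaluate the standard form [assuming y > 1]: now 5*log(y - 1) + ∫(-5/(y - 4)) dy + ∫(2/(y + 1)) dy.
Step 3. Evaluate the standard form [assuming y > -1]: now 5*log(y - 1) + 2*log(y + 1) + ∫(-5/(y - 4)) dy.
Step 4. Evaluate the standard form [assuming y > 4]: now -5*log(y - 4) + 5*log(y - 1) + 2*log(y + 1).
Answer: -5*log(y - 4) + 5*log(y - 1) + 2*log(y + 1).


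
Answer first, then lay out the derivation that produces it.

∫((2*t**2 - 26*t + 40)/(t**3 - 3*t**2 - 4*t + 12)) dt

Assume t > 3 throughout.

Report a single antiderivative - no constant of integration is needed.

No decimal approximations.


The answer is -4*log(t - 3) + log(t - 2) + 5*log(t + 2).
Step 1. Decompose ∫((2*t**2 - 26*t + 40)/(t**3 - 3*t**2 - 4*t + 12)) dt by partial fractions, (2*t**2 - 26*t + 40)/(t**3 - 3*t**2 - 4*t + 12) = 5/(t + 2) + 1/(t - 2) - 4/(t - 3): now ∫(-4/(t - 3)) dt + ∫(1/(t - 2)) dt + ∫(5/(t + 2)) dt.
Step 2. Evaluate the standard form [assuming t > 3]: now -4*log(t - 3) + ∫(1/(t - 2)) dt + ∫(5/(t + 2)) dt.
Step 3. Evaluate the standard form [assuming t > 2]: now -4*log(t - 3) + log(t - 2) + ∫(5/(t + 2)) dt.
Step 4. Evaluate the standard form [assuming t > -2]: now -4*log(t - 3) + log(t - 2) + 5*log(t + 2).
Answer: -4*log(t - 3) + log(t - 2) + 5*log(t + 2).


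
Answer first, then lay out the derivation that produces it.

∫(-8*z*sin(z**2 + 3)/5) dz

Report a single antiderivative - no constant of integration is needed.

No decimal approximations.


The answer is 4*cos(z**2 + 3)/5.
Step 1. Substitute u = z**2 + 3, turning ∫(-8*z*sin(z**2 + 3)/5) dz into ∫(-4*sin(u)/5) du: now ∫(-4*sin(u)/5) du.
Step 2. Evaluate the standard form: now 4*cos(u)/5.
Step 3. Substitute back u = z**2 + 3: now 4*cos(z**2 + 3)/5.
Answer: 4*cos(z**2 + 3)/5.


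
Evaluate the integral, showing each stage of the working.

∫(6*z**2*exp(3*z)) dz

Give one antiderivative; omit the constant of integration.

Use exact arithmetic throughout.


Step 1. Integrate ∫(6*z**2*exp(3*z)) dz by parts with u = z**2, dv = (6*exp(3*z)) dz, so v = 2*exp(3*z): now 2*z**2*exp(3*z) + ∫(-4*z*exp(3*z)) dz.
Step 2. Integrate ∫(-4*z*exp(3*z)) dz by parts with u = z, dv = (-4*exp(3*z)) dz, so v = -4*exp(3*z)/3: now 2*z**2*exp(3*z) - 4*z*exp(3*z)/3 + ∫(4*exp(3*z)/3) dz.
Step 3. Evaluate the standard form: now 2*z**2*exp(3*z) - 4*z*exp(3*z)/3 + 4*exp(3*z)/9.
Answer: 2*z**2*exp(3*z) - 4*z*exp(3*z)/3 + 4*exp(3*z)/9.


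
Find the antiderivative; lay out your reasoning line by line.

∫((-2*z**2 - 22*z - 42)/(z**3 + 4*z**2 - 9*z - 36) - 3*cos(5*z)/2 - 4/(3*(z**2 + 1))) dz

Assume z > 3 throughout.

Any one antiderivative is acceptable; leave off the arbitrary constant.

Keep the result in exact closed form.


Step 1. Rewrite: now ∫((-2*z**2 - 22*z - 42)/(z**3 + 4*z**2 - 9*z - 36)) dz + ∫(-4/(3*(z**2 + 1))) dz + ∫(-3*cos(5*z)/2) dz.
Step 2. Evaluate the standard form: now -4*atan(z)/3 + ∫((-2*z**2 - 22*z - 42)/(z**3 + 4*z**2 - 9*z - 36)) dz + ∫(-3*cos(5*z)/2) dz.
Step 3. Decompose ∫((-2*z**2 - 22*z - 42)/(z**3 + 4*z**2 - 9*z - 36)) dz by partial fractions, (-2*z**2 - 22*z - 42)/(z**3 + 4*z**2 - 9*z - 36) = 2/(z + 4) - 1/(z + 3) - 3/(z - 3): now -4*atan(z)/3 + ∫(-3/(z - 3)) dz + ∫(-1/(z + 3)) dz + ∫(2/(z + 4)) dz + ∫(-3*cos(5*z)/2) dz.
Step 4. Evaluate the standard form [assuming z > -3]: now -log(z + 3) - 4*atan(z)/3 + ∫(-3/(z - 3)) dz + ∫(2/(z + 4)) dz + ∫(-3*cos(5*z)/2) dz.
Step 5. Evaluate the standard form [assuming z > -4]: now -log(z + 3) + 2*log(z + 4) - 4*atan(z)/3 + ∫(-3/(z - 3)) dz + ∫(-3*cos(5*z)/2) dz.
Step 6. Evaluate the standard form [assuming z > 3]: now -3*log(z - 3) - log(z + 3) + 2*log(z + 4) - 4*atan(z)/3 + ∫(-3*cos(5*z)/2) dz.
Step 7. Evaluate the standard form: now -3*log(z - 3) - log(z + 3) + 2*log(z + 4) - 3*sin(5*z)/10 - 4*atan(z)/3.
Answer: -3*log(z - 3) - log(z + 3) + 2*log(z + 4) - 3*sin(5*z)/10 - 4*atan(z)/3.


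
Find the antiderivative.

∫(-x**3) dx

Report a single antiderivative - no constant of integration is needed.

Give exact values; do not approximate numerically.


Answer: -x**4/4.


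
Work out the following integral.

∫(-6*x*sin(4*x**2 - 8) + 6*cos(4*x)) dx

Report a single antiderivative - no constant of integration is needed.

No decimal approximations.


Answer: 3*sin(4*x)/2 + 3*cos(4*x**2 - 8)/4.


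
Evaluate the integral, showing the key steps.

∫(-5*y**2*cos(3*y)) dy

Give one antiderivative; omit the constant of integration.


Step 1. Integrate ∫(-5*y**2*cos(3*y)) dy by parts with u = y**2, dv = (-5*cos(3*y)) dy, so v = -5*sin(3*y)/3: now -5*y**2*sin(3*y)/3 + ∫(10*y*sin(3*y)/3) dy.
Step 2. Integrate ∫(10*y*sin(3*y)/3) dy by parts with u = y, dv = (10*sin(3*y)/3) dy, so v = -10*cos(3*y)/9: now -5*y**2*sin(3*y)/3 - 10*y*cos(3*y)/9 + ∫(10*cos(3*y)/9) dy.
Step 3. Evaluate the standard form: now -5*y**2*sin(3*y)/3 - 10*y*cos(3*y)/9 + 10*sin(3*y)/27.
Answer: -5*y**2*sin(3*y)/3 - 10*y*cos(3*y)/9 + 10*sin(3*y)/27.


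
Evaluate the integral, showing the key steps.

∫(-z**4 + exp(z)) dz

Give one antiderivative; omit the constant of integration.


Step 1. Rewrite: now ∫(-z**4) dz + ∫(exp(z)) dz.
Step 2. Evaluate the standard form: now -z**5/5 + ∫(exp(z)) dz.
Step 3. Evaluate the standard form: now -z**5/5 + exp(z).
Answer: -z**5/5 + exp(z).


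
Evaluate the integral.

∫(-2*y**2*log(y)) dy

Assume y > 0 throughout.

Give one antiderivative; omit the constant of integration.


Answer: -2*y**3*log(y)/3 + 2*y**3/9.


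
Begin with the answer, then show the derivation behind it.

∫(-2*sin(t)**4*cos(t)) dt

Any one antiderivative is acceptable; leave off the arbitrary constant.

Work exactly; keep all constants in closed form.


The answer is -2*sin(t)**5/5.
Step 1. Substitute u = sin(t), turning ∫(-2*sin(t)**4*cos(t)) dt into ∫(-2*u**4) du: now ∫(-2*u**4) du.
Step 2. Evaluate the standard form: now -2*u**5/5.
Step 3. Substitute back u = sin(t): now -2*sin(t)**5/5.
Answer: -2*sin(t)**5/5.


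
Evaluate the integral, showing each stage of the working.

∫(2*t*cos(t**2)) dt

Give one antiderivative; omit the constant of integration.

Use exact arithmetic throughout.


Step 1. Substitute u = t**2, turning ∫(2*t*cos(t**2)) dt into ∫(cos(u)) du: now ∫(cos(u)) du.
Step 2. Evaluate the standard form: now sin(u).
Step 3. Substitute back u = t**2: now sin(t**2).
Answer: sin(t**2).


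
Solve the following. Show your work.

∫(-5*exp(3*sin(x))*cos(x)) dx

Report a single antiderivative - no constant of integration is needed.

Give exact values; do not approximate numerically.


Step 1. Substitute u = sin(x), turning ∫(-5*exp(3*sin(x))*cos(x)) dx into ∫(-5*exp(3*u)) du: now ∫(-5*exp(3*u)) du.
Step 2. Evaluate the standard form: now -5*exp(3*u)/3.
Step 3. Substitute back u = sin(x): now -5*exp(3*sin(x))/3.
Answer: -5*exp(3*sin(x))/3.


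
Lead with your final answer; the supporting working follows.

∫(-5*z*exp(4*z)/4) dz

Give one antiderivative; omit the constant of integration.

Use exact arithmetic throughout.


The answer is -5*z*exp(4*z)/16 + 5*exp(4*z)/64.
Step 1. Integrate ∫(-5*z*exp(4*z)/4) dz by parts with u = z, dv = (-5*exp(4*z)/4) dz, so v = -5*exp(4*z)/16: now -5*z*exp(4*z)/16 + ∫(5*exp(4*z)/16) dz.
Step 2. Evaluate the standard form: now -5*z*exp(4*z)/16 + 5*exp(4*z)/64.
Answer: -5*z*exp(4*z)/16 + 5*exp(4*z)/64.


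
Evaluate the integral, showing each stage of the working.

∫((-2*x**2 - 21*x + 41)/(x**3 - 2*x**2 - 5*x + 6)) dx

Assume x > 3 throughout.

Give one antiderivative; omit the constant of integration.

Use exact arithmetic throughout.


Step 1. Decompose ∫((-2*x**2 - 21*x + 41)/(x**3 - 2*x**2 - 5*x + 6)) dx by partial fractions, (-2*x**2 - 21*x + 41)/(x**3 - 2*x**2 - 5*x + 6) = 5/(x + 2) - 3/(x - 1) - 4/(x - 3): now ∫(-4/(x - 3)) dx + ∫(-3/(x - 1)) dx + ∫(5/(x + 2)) dx.
Step 2. Evaluate the standard form [assuming x > 1]: now -3*log(x - 1) + ∫(-4/(x - 3)) dx + ∫(5/(x + 2)) dx.
Step 3. Evaluate the standard form [assuming x > 3]: now -4*log(x - 3) - 3*log(x - 1) + ∫(5/(x + 2)) dx.
Step 4. Evaluate the standard form [assuming x > -2]: now -4*log(x - 3) - 3*log(x - 1) + 5*log(x + 2).
Answer: -4*log(x - 3) - 3*log(x - 1) + 5*log(x + 2).


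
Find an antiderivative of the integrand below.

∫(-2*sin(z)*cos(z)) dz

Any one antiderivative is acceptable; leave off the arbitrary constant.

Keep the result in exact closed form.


Answer: -sin(z)**2.


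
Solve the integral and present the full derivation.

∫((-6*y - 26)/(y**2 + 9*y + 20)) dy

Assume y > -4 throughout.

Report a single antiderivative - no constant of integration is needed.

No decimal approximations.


Step 1. Decompose ∫((-6*y - 26)/(y**2 + 9*y + 20)) dy by partial fractions, (-6*y - 26)/(y**2 + 9*y + 20) = -4/(y + 5) - 2/(y + 4): now ∫(-2/(y + 4)) dy + ∫(-4/(y + 5)) dy.
Step 2. Evaluate the standard form [assuming y > -5]: now -4*log(y + 5) + ∫(-2/(y + 4)) dy.
Step 3. Evaluate the standard form [assuming y > -4]: now -2*log(y + 4) - 4*log(y + 5).
Answer: -2*log(y + 4) - 4*log(y + 5).


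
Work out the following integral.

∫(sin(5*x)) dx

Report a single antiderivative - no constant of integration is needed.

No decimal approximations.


Answer: -cos(5*x)/5.


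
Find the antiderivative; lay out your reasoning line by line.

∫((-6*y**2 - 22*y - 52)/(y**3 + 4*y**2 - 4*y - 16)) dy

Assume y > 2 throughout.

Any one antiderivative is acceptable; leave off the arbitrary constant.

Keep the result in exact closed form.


Step 1. Decompose ∫((-6*y**2 - 22*y - 52)/(y**3 + 4*y**2 - 4*y - 16)) dy by partial fractions, (-6*y**2 - 22*y - 52)/(y**3 + 4*y**2 - 4*y - 16) = -5/(y + 4) + 4/(y + 2) - 5/(y - 2): now ∫(-5/(y - 2)) dy + ∫(4/(y + 2)) dy + ∫(-5/(y + 4)) dy.
Step 2. Evaluate the standard form [assuming y > 2]: now -5*log(y - 2) + ∫(4/(y + 2)) dy + ∫(-5/(y + 4)) dy.
Step 3. Evaluate the standard form [assuming y > -4]: now -5*log(y - 2) - 5*log(y + 4) + ∫(4/(y + 2)) dy.
Step 4. Evaluate the standard form [assuming y > -2]: now -5*log(y - 2) + 4*log(y + 2) - 5*log(y + 4).
Answer: -5*log(y - 2) + 4*log(y + 2) - 5*log(y + 4).


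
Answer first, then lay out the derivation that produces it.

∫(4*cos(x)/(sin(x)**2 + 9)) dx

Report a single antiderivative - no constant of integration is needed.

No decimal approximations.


The answer is 4*atan(sin(x)/3)/3.
Step 1. Substitute u = sin(x), turning ∫(4*cos(x)/(sin(x)**2 + 9)) dx into ∫(4/(u**2 + 9)) du: now ∫(4/(u**2 + 9)) du.
Step 2. Evaluate the standard form: now 4*atan(u/3)/3.
Step 3. Substitute back u = sin(x): now 4*atan(sin(x)/3)/3.
Answer: 4*atan(sin(x)/3)/3.


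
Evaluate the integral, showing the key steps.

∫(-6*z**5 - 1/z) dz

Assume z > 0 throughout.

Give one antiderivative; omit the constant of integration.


Step 1. Rewrite: now ∫(-1/z) dz + ∫(-6*z**5) dz.
Step 2. Evaluate the standard form [assuming z > 0]: now -log(z) + ∫(-6*z**5) dz.
Step 3. Evaluate the standard form: now -z**6 - log(z).
Answer: -z**6 - log(z).


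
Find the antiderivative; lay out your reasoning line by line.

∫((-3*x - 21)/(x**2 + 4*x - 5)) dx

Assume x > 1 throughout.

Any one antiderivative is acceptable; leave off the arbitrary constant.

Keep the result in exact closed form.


Step 1. Decompose ∫((-3*x - 21)/(x**2 + 4*x - 5)) dx by partial fractions, (-3*x - 21)/(x**2 + 4*x - 5) = 1/(x + 5) - 4/(x - 1): now ∫(-4/(x - 1)) dx + ∫(1/(x + 5)) dx.
Step 2. Evaluate the standard form [assuming x > -5]: now log(x + 5) + ∫(-4/(x - 1)) dx.
Step 3. Evaluate the standard form [assuming x > 1]: now -4*log(x - 1) + log(x + 5).
Answer: -4*log(x - 1) + log(x + 5).


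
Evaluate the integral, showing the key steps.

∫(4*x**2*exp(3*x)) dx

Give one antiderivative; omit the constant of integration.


Step 1. Integrate ∫(4*x**2*exp(3*x)) dx by parts with u = x**2, dv = (4*exp(3*x)) dx, so v = 4*exp(3*x)/3: now 4*x**2*exp(3*x)/3 + ∫(-8*x*exp(3*x)/3) dx.
Step 2. Integrate ∫(-8*x*exp(3*x)/3) dx by parts with u = x, dv = (-8*exp(3*x)/3) dx, so v = -8*exp(3*x)/9: now 4*x**2*exp(3*x)/3 - 8*x*exp(3*x)/9 + ∫(8*exp(3*x)/9) dx.
Step 3. Evaluate the standard form: now 4*x**2*exp(3*x)/3 - 8*x*exp(3*x)/9 + 8*exp(3*x)/27.
Answer: 4*x**2*exp(3*x)/3 - 8*x*exp(3*x)/9 + 8*exp(3*x)/27.


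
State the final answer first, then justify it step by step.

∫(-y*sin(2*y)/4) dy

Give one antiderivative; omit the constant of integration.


The answer is y*cos(2*y)/8 - sin(2*y)/16.
Step 1. Integrate ∫(-y*sin(2*y)/4) dy by parts with u = y, dv = (-sin(2*y)/4) dy, so v = cos(2*y)/8: now y*cos(2*y)/8 + ∫(-cos(2*y)/8) dy.
Step 2. Evaluate the standard form: now y*cos(2*y)/8 - sin(2*y)/16.
Answer: y*cos(2*y)/8 - sin(2*y)/16.


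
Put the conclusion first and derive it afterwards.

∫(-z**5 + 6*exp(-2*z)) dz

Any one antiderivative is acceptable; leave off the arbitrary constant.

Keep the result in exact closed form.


The answer is -z**6/6 - 3*exp(-2*z).
Step 1. Rewrite: now ∫(-z**5) dz + ∫(6*exp(-2*z)) dz.
Step 2. Evaluate the standard form: now ∫(-z**5) dz - 3*exp(-2*z).
Step 3. Evaluate the standard form: now -z**6/6 - 3*exp(-2*z).
Answer: -z**6/6 - 3*exp(-2*z).


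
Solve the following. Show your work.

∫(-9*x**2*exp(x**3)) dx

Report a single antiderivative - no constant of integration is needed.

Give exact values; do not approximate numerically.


Step 1. Substitute u = x**3, turning ∫(-9*x**2*exp(x**3)) dx into ∫(-3*exp(u)) du: now ∫(-3*exp(u)) du.
Step 2. Evaluate the standard form: now -3*exp(u).
Step 3. Substitute back u = x**3: now -3*exp(x**3).
Answer: -3*exp(x**3).


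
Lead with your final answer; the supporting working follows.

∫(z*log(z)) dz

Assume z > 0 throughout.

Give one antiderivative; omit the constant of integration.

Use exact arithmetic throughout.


The answer is z**2*log(z)/2 - z**2/4.
Step 1. Integrate ∫(z*log(z)) dz by parts with u = log(z), dv = (z) dz, so v = z**2/2 [assuming z > 0]: now z**2*log(z)/2 + ∫(-z/2) dz.
Step 2. Evaluate the standard form: now z**2*log(z)/2 - z**2/4.
Answer: z**2*log(z)/2 - z**2/4.


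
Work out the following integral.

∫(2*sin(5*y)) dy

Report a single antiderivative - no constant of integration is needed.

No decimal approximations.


Answer: -2*cos(5*y)/5.


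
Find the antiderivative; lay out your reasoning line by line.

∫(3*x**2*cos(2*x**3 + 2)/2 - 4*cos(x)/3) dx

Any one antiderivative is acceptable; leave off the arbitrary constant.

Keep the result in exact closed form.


Step 1. Rewrite: now ∫(3*x**2*cos(2*x**3 + 2)/2) dx + ∫(-4*cos(x)/3) dx.
Step 2. Substitute u = x**3 + 1, turning ∫(3*x**2*cos(2*x**3 + 2)/2) dx into ∫(cos(2*u)/2) du: now ∫(cos(2*u)/2) du + ∫(-4*cos(x)/3) dx.
Step 3. Evaluate the standard form: now sin(2*u)/4 + ∫(-4*cos(x)/3) dx.
Step 4. Substitute back u = x**3 + 1: now sin(2*x**3 + 2)/4 + ∫(-4*cos(x)/3) dx.
Step 5. Evaluate the standard form: now -4*sin(x)/3 + sin(2*x**3 + 2)/4.
Answer: -4*sin(x)/3 + sin(2*x**3 + 2)/4.


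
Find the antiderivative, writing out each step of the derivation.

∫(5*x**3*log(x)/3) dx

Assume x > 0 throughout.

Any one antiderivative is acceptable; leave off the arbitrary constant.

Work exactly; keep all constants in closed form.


Step 1. Integrate ∫(5*x**3*log(x)/3) dx by parts with u = log(x), dv = (5*x**3/3) dx, so v = 5*x**4/12 [assuming x > 0]: now 5*x**4*log(x)/12 + ∫(-5*x**3/12) dx.
Step 2. Evaluate the standard form: now 5*x**4*log(x)/12 - 5*x**4/48.
Answer: 5*x**4*log(x)/12 - 5*x**4/48.


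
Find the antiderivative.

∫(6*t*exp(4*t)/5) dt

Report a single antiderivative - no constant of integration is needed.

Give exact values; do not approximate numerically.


Answer: 3*t*exp(4*t)/10 - 3*exp(4*t)/40.


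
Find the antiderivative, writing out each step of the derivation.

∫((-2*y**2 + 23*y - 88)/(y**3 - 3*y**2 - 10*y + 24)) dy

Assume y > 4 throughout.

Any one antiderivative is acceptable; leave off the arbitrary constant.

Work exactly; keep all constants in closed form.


Step 1. Decompose ∫((-2*y**2 + 23*y - 88)/(y**3 - 3*y**2 - 10*y + 24)) dy by partial fractions, (-2*y**2 + 23*y - 88)/(y**3 - 3*y**2 - 10*y + 24) = -5/(y + 3) + 5/(y - 2) - 2/(y - 4): now ∫(-2/(y - 4)) dy + ∫(5/(y - 2)) dy + ∫(-5/(y + 3)) dy.
Step 2. Evaluate the standard form [assuming y > 2]: now 5*log(y - 2) + ∫(-2/(y - 4)) dy + ∫(-5/(y + 3)) dy.
Step 3. Evaluate the standard form [assuming y > 4]: now -2*log(y - 4) + 5*log(y - 2) + ∫(-5/(y + 3)) dy.
Step 4. Evaluate the standard form [assuming y > -3]: now -2*log(y - 4) + 5*log(y - 2) - 5*log(y + 3).
Answer: -2*log(y - 4) + 5*log(y - 2) - 5*log(y + 3).


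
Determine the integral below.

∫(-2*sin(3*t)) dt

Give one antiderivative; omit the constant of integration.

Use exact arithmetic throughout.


Answer: 2*cos(3*t)/3.


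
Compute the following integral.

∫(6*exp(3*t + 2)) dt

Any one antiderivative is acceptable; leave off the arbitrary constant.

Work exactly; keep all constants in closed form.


Answer: 2*exp(3*t + 2).


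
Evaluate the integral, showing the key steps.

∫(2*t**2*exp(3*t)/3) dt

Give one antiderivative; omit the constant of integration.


Step 1. Integrate ∫(2*t**2*exp(3*t)/3) dt by parts with u = t**2, dv = (2*exp(3*t)/3) dt, so v = 2*exp(3*t)/9: now 2*t**2*exp(3*t)/9 + ∫(-4*t*exp(3*t)/9) dt.
Step 2. Integrate ∫(-4*t*exp(3*t)/9) dt by parts with u = t, dv = (-4*exp(3*t)/9) dt, so v = -4*exp(3*t)/27: now 2*t**2*exp(3*t)/9 - 4*t*exp(3*t)/27 + ∫(4*exp(3*t)/27) dt.
Step 3. Evaluate the standard form: now 2*t**2*exp(3*t)/9 - 4*t*exp(3*t)/27 + 4*exp(3*t)/81.
Answer: 2*t**2*exp(3*t)/9 - 4*t*exp(3*t)/27 + 4*exp(3*t)/81.


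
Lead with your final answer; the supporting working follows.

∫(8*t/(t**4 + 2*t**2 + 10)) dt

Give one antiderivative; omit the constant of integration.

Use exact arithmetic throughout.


The answer is 4*atan(t**2/3 + 1/3)/3.
Step 1. Substitute u = t**2 + 1, turning ∫(8*t/(t**4 + 2*t**2 + 10)) dt into ∫(4/(u**2 + 9)) du: now ∫(4/(u**2 + 9)) du.
Step 2. Evaluate the standard form: now 4*atan(u/3)/3.
Step 3. Substitute back u = t**2 + 1: now 4*atan(t**2/3 + 1/3)/3.
Answer: 4*atan(t**2/3 + 1/3)/3.


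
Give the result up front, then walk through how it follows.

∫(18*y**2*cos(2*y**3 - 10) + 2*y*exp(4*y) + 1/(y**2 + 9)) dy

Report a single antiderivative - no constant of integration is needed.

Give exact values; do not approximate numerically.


The answer is y*exp(4*y)/2 - exp(4*y)/8 + 3*sin(2*y**3 - 10) + atan(y/3)/3.
Step 1. Rewrite: now ∫(2*y*exp(4*y)) dy + ∫(18*y**2*cos(2*y**3 - 10)) dy + ∫(1/(y**2 + 9)) dy.
Step 2. Evaluate the standard form: now atan(y/3)/3 + ∫(2*y*exp(4*y)) dy + ∫(18*y**2*cos(2*y**3 - 10)) dy.
Step 3. Integrate ∫(2*y*exp(4*y)) dy by parts with u = y, dv = (2*exp(4*y)) dy, so v = exp(4*y)/2: now y*exp(4*y)/2 + atan(y/3)/3 + ∫(18*y**2*cos(2*y**3 - 10)) dy + ∫(-exp(4*y)/2) dy.
Step 4. Evaluate the standard form: now y*exp(4*y)/2 - exp(4*y)/8 + atan(y/3)/3 + ∫(18*y**2*cos(2*y**3 - 10)) dy.
Step 5. Substitute u = y**3 - 5, turning ∫(18*y**2*cos(2*y**3 - 10)) dy into ∫(6*cos(2*u)) du: now y*exp(4*y)/2 - exp(4*y)/8 + atan(y/3)/3 + ∫(6*cos(2*u)) du.
Step 6. Evaluate the standard form: now y*exp(4*y)/2 - exp(4*y)/8 + 3*sin(2*u) + atan(y/3)/3.
Step 7. Substitute back u = y**3 - 5: now y*exp(4*y)/2 - exp(4*y)/8 + 3*sin(2*y**3 - 10) + atan(y/3)/3.
Answer: y*exp(4*y)/2 - exp(4*y)/8 + 3*sin(2*y**3 - 10) + atan(y/3)/3.


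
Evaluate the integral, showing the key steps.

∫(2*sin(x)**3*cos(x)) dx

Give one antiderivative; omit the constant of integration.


Step 1. Substitute u = sin(x), turning ∫(2*sin(x)**3*cos(x)) dx into ∫(2*u**3) du: now ∫(2*u**3) du.
Step 2. Evaluate the standard form: now u**4/2.
Step 3. Substitute back u = sin(x): now sin(x)**4/2.
Answer: sin(x)**4/2.


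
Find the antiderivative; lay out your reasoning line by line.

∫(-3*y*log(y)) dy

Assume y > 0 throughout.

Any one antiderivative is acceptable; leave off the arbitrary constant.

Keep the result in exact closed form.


Step 1. Integrate ∫(-3*y*log(y)) dy by parts with u = log(y), dv = (-3*y) dy, so v = -3*y**2/2 [assuming y > 0]: now -3*y**2*log(y)/2 + ∫(3*y/2) dy.
Step 2. Evaluate the standard form: now -3*y**2*log(y)/2 + 3*y**2/4.
Answer: -3*y**2*log(y)/2 + 3*y**2/4.


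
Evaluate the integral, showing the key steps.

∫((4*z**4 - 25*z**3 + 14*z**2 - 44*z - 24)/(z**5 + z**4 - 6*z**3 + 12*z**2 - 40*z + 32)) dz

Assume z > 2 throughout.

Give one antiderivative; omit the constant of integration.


Step 1. Decompose ∫((4*z**4 - 25*z**3 + 14*z**2 - 44*z - 24)/(z**5 + z**4 - 6*z**3 + 12*z**2 - 40*z + 32)) dz by partial fractions, (4*z**4 - 25*z**3 + 14*z**2 - 44*z - 24)/(z**5 + z**4 - 6*z**3 + 12*z**2 - 40*z + 32) = -4/(z**2 + 4) + 5/(z + 4) + 3/(z - 1) - 4/(z - 2): now ∫(-4/(z - 2)) dz + ∫(3/(z - 1)) dz + ∫(5/(z + 4)) dz + ∫(-4/(z**2 + 4)) dz.
Step 2. Evaluate the standard form [assuming z > 1]: now 3*log(z - 1) + ∫(-4/(z - 2)) dz + ∫(5/(z + 4)) dz + ∫(-4/(z**2 + 4)) dz.
Step 3. Evaluate the standard form [assuming z > -4]: now 3*log(z - 1) + 5*log(z + 4) + ∫(-4/(z - 2)) dz + ∫(-4/(z**2 + 4)) dz.
Step 4. Evaluate the standard form [assuming z > 2]: now -4*log(z - 2) + 3*log(z - 1) + 5*log(z + 4) + ∫(-4/(z**2 + 4)) dz.
Step 5. Evaluate the standard form: now -4*log(z - 2) + 3*log(z - 1) + 5*log(z + 4) - 2*atan(z/2).
Answer: -4*log(z - 2) + 3*log(z - 1) + 5*log(z + 4) - 2*atan(z/2).


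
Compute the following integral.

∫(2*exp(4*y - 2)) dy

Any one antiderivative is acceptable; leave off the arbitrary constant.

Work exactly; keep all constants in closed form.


Answer: exp(4*y - 2)/2.


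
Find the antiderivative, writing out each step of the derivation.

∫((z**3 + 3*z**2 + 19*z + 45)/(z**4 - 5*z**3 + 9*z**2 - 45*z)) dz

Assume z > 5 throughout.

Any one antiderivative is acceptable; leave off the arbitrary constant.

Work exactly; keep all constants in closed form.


Step 1. Decompose ∫((z**3 + 3*z**2 + 19*z + 45)/(z**4 - 5*z**3 + 9*z**2 - 45*z)) dz by partial fractions, (z**3 + 3*z**2 + 19*z + 45)/(z**4 - 5*z**3 + 9*z**2 - 45*z) = -2/(z**2 + 9) + 2/(z - 5) - 1/z: now ∫(-1/z) dz + ∫(2/(z - 5)) dz + ∫(-2/(z**2 + 9)) dz.
Step 2. Evaluate the standard form [assuming z > 5]: now 2*log(z - 5) + ∫(-1/z) dz + ∫(-2/(z**2 + 9)) dz.
Step 3. Evaluate the standard form [assuming z > 0]: now -log(z) + 2*log(z - 5) + ∫(-2/(z**2 + 9)) dz.
Step 4. Evaluate the standard form: now -log(z) + 2*log(z - 5) - 2*atan(z/3)/3.
Answer: -log(z) + 2*log(z - 5) - 2*atan(z/3)/3.


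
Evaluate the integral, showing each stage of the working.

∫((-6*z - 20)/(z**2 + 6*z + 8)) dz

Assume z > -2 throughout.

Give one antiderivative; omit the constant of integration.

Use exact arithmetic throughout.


Step 1. Decompose ∫((-6*z - 20)/(z**2 + 6*z + 8)) dz by partial fractions, (-6*z - 20)/(z**2 + 6*z + 8) = -2/(z + 4) - 4/(z + 2): now ∫(-4/(z + 2)) dz + ∫(-2/(z + 4)) dz.
Step 2. Evaluate the standard form [assuming z > -2]: now -4*log(z + 2) + ∫(-2/(z + 4)) dz.
Step 3. Evaluate the standard form [assuming z > -4]: now -4*log(z + 2) - 2*log(z + 4).
Answer: -4*log(z + 2) - 2*log(z + 4).


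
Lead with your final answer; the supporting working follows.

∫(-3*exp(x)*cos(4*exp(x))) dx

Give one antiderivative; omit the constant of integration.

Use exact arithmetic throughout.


The answer is -3*sin(4*exp(x))/4.
Step 1. Substitute u = exp(x), turning ∫(-3*exp(x)*cos(4*exp(x))) dx into ∫(-3*cos(4*u)) du: now ∫(-3*cos(4*u)) du.
Step 2. Evaluate the standard form: now -3*sin(4*u)/4.
Step 3. Substitute back u = exp(x): now -3*sin(4*exp(x))/4.
Answer: -3*sin(4*exp(x))/4.


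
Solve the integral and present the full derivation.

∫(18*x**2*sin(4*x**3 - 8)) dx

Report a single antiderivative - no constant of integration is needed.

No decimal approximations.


Step 1. Substitute u = x**3 - 2, turning ∫(18*x**2*sin(4*x**3 - 8)) dx into ∫(6*sin(4*u)) du: now ∫(6*sin(4*u)) du.
Step 2. Evaluate the standard form: now -3*cos(4*u)/2.
Step 3. Substitute back u = x**3 - 2: now -3*cos(4*x**3 - 8)/2.
Answer: -3*cos(4*x**3 - 8)/2.


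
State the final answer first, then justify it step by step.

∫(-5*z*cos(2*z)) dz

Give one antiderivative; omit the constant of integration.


The answer is -5*z*sin(2*z)/2 - 5*cos(2*z)/4.
Step 1. Integrate ∫(-5*z*cos(2*z)) dz by parts with u = z, dv = (-5*cos(2*z)) dz, so v = -5*sin(2*z)/2: now -5*z*sin(2*z)/2 + ∫(5*sin(2*z)/2) dz.
Step 2. Evaluate the standard form: now -5*z*sin(2*z)/2 - 5*cos(2*z)/4.
Answer: -5*z*sin(2*z)/2 - 5*cos(2*z)/4.


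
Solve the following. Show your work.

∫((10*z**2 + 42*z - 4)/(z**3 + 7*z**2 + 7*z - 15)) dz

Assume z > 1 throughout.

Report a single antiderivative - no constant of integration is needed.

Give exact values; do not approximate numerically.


Step 1. Decompose ∫((10*z**2 + 42*z - 4)/(z**3 + 7*z**2 + 7*z - 15)) dz by partial fractions, (10*z**2 + 42*z - 4)/(z**3 + 7*z**2 + 7*z - 15) = 3/(z + 5) + 5/(z + 3) + 2/(z - 1): now ∫(2/(z - 1)) dz + ∫(5/(z + 3)) dz + ∫(3/(z + 5)) dz.
Step 2. Evaluate the standard form [assuming z > -5]: now 3*log(z + 5) + ∫(2/(z - 1)) dz + ∫(5/(z + 3)) dz.
Step 3. Evaluate the standard form [assuming z > 1]: now 2*log(z - 1) + 3*log(z + 5) + ∫(5/(z + 3)) dz.
Step 4. Evaluate the standard form [assuming z > -3]: now 2*log(z - 1) + 5*log(z + 3) + 3*log(z + 5).
Answer: 2*log(z - 1) + 5*log(z + 3) + 3*log(z + 5).


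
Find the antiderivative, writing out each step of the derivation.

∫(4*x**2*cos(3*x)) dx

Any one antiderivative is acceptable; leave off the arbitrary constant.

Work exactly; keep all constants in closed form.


Step 1. Integrate ∫(4*x**2*cos(3*x)) dx by parts with u = x**2, dv = (4*cos(3*x)) dx, so v = 4*sin(3*x)/3: now 4*x**2*sin(3*x)/3 + ∫(-8*x*sin(3*x)/3) dx.
Step 2. Integrate ∫(-8*x*sin(3*x)/3) dx by parts with u = x, dv = (-8*sin(3*x)/3) dx, so v = 8*cos(3*x)/9: now 4*x**2*sin(3*x)/3 + 8*x*cos(3*x)/9 + ∫(-8*cos(3*x)/9) dx.
Step 3. Evaluate the standard form: now 4*x**2*sin(3*x)/3 + 8*x*cos(3*x)/9 - 8*sin(3*x)/27.
Answer: 4*x**2*sin(3*x)/3 + 8*x*cos(3*x)/9 - 8*sin(3*x)/27.


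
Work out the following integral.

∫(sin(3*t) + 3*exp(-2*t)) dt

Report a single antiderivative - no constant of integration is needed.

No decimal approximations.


Answer: -cos(3*t)/3 - 3*exp(-2*t)/2.


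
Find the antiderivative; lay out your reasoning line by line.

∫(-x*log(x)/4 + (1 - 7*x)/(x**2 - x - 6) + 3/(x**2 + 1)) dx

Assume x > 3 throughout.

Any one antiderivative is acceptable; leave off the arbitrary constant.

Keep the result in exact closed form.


Step 1. Rewrite: now ∫(-x*log(x)/4) dx + ∫((1 - 7*x)/(x**2 - x - 6)) dx + ∫(3/(x**2 + 1)) dx.
Step 2. Integrate ∫(-x*log(x)/4) dx by parts with u = log(x), dv = (-x/4) dx, so v = -x**2/8 [assuming x > 0]: now -x**2*log(x)/8 + ∫(x/8) dx + ∫((1 - 7*x)/(x**2 - x - 6)) dx + ∫(3/(x**2 + 1)) dx.
Step 3. Evaluate the standard form: now -x**2*log(x)/8 + x**2/16 + ∫((1 - 7*x)/(x**2 - x - 6)) dx + ∫(3/(x**2 + 1)) dx.
Step 4. Evaluate the standard form: now -x**2*log(x)/8 + x**2/16 + 3*atan(x) + ∫((1 - 7*x)/(x**2 - x - 6)) dx.
Step 5. Decompose ∫((1 - 7*x)/(x**2 - x - 6)) dx by partial fractions, (1 - 7*x)/(x**2 - x - 6) = -3/(x + 2) - 4/(x - 3): now -x**2*log(x)/8 + x**2/16 + 3*atan(x) + ∫(-4/(x - 3)) dx + ∫(-3/(x + 2)) dx.
Step 6. Evaluate the standard form [assuming x > -2]: now -x**2*log(x)/8 + x**2/16 - 3*log(x + 2) + 3*atan(x) + ∫(-4/(x - 3)) dx.
Step 7. Evaluate the standard form [assuming x > 3]: now -x**2*log(x)/8 + x**2/16 - 4*log(x - 3) - 3*log(x + 2) + 3*atan(x).
Answer: -x**2*log(x)/8 + x**2/16 - 4*log(x - 3) - 3*log(x + 2) + 3*atan(x).


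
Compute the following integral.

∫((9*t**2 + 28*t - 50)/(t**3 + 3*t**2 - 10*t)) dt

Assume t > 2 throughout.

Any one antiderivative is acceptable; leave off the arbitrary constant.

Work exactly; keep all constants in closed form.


Answer: 5*log(t) + 3*log(t - 2) + log(t + 5).


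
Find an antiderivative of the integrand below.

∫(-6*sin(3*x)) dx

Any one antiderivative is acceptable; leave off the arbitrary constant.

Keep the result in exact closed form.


Answer: 2*cos(3*x).


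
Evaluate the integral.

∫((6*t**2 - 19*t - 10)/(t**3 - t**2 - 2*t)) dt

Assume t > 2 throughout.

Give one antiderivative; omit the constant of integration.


Answer: 5*log(t) - 4*log(t - 2) + 5*log(t + 1).


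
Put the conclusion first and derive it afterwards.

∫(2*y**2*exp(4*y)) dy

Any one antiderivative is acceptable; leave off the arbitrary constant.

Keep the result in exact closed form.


The answer is y**2*exp(4*y)/2 - y*exp(4*y)/4 + exp(4*y)/16.
Step 1. Integrate ∫(2*y**2*exp(4*y)) dy by parts with u = y**2, dv = (2*exp(4*y)) dy, so v = exp(4*y)/2: now y**2*exp(4*y)/2 + ∫(-y*exp(4*y)) dy.
Step 2. Integrate ∫(-y*exp(4*y)) dy by parts with u = y, dv = (-exp(4*y)) dy, so v = -exp(4*y)/4: now y**2*exp(4*y)/2 - y*exp(4*y)/4 + ∫(exp(4*y)/4) dy.
Step 3. Evaluate the standard form: now y**2*exp(4*y)/2 - y*exp(4*y)/4 + exp(4*y)/16.
Answer: y**2*exp(4*y)/2 - y*exp(4*y)/4 + exp(4*y)/16.


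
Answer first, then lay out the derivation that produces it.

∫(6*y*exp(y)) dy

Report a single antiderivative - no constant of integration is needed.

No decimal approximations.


The answer is 6*y*exp(y) - 6*exp(y).
Step 1. Integrate ∫(6*y*exp(y)) dy by parts with u = y, dv = (6*exp(y)) dy, so v = 6*exp(y): now 6*y*exp(y) + ∫(-6*exp(y)) dy.
Step 2. Evaluate the standard form: now 6*y*exp(y) - 6*exp(y).
Answer: 6*y*exp(y) - 6*exp(y).


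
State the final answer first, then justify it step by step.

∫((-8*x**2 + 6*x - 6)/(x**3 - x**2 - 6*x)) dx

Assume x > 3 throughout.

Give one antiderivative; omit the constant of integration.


The answer is log(x) - 4*log(x - 3) - 5*log(x + 2).
Step 1. Decompose ∫((-8*x**2 + 6*x - 6)/(x**3 - x**2 - 6*x)) dx by partial fractions, (-8*x**2 + 6*x - 6)/(x**3 - x**2 - 6*x) = -5/(x + 2) - 4/(x - 3) + 1/x: now ∫(1/x) dx + ∫(-4/(x - 3)) dx + ∫(-5/(x + 2)) dx.
Step 2. Evaluate the standard form [assuming x > 0]: now log(x) + ∫(-4/(x - 3)) dx + ∫(-5/(x + 2)) dx.
Step 3. Evaluate the standard form [assuming x > -2]: now log(x) - 5*log(x + 2) + ∫(-4/(x - 3)) dx.
Step 4. Evaluate the standard form [assuming x > 3]: now log(x) - 4*log(x - 3) - 5*log(x + 2).
Answer: log(x) - 4*log(x - 3) - 5*log(x + 2).


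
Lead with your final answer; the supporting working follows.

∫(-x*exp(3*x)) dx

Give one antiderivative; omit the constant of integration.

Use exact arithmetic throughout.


The answer is -x*exp(3*x)/3 + exp(3*x)/9.
Step 1. Integrate ∫(-x*exp(3*x)) dx by parts with u = x, dv = (-exp(3*x)) dx, so v = -exp(3*x)/3: now -x*exp(3*x)/3 + ∫(exp(3*x)/3) dx.
Step 2. Evaluate the standard form: now -x*exp(3*x)/3 + exp(3*x)/9.
Answer: -x*exp(3*x)/3 + exp(3*x)/9.


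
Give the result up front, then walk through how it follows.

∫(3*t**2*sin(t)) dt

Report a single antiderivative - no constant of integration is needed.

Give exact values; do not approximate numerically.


The answer is -3*t**2*cos(t) + 6*t*sin(t) + 6*cos(t).
Step 1. Integrate ∫(3*t**2*sin(t)) dt by parts with u = t**2, dv = (3*sin(t)) dt, so v = -3*cos(t): now -3*t**2*cos(t) + ∫(6*t*cos(t)) dt.
Step 2. Integrate ∫(6*t*cos(t)) dt by parts with u = t, dv = (6*cos(t)) dt, so v = 6*sin(t): now -3*t**2*cos(t) + 6*t*sin(t) + ∫(-6*sin(t)) dt.
Step 3. Evaluate the standard form: now -3*t**2*cos(t) + 6*t*sin(t) + 6*cos(t).
Answer: -3*t**2*cos(t) + 6*t*sin(t) + 6*cos(t).


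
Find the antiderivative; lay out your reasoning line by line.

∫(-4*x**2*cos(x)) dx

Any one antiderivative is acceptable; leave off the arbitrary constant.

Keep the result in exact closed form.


Step 1. Integrate ∫(-4*x**2*cos(x)) dx by parts with u = x**2, dv = (-4*cos(x)) dx, so v = -4*sin(x): now -4*x**2*sin(x) + ∫(8*x*sin(x)) dx.
Step 2. Integrate ∫(8*x*sin(x)) dx by parts with u = x, dv = (8*sin(x)) dx, so v = -8*cos(x): now -4*x**2*sin(x) - 8*x*cos(x) + ∫(8*cos(x)) dx.
Step 3. Evaluate the standard form: now -4*x**2*sin(x) - 8*x*cos(x) + 8*sin(x).
Answer: -4*x**2*sin(x) - 8*x*cos(x) + 8*sin(x).


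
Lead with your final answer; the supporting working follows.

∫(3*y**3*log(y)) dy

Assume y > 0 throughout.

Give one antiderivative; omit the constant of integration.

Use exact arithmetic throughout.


The answer is 3*y**4*log(y)/4 - 3*y**4/16.
Step 1. Integrate ∫(3*y**3*log(y)) dy by parts with u = log(y), dv = (3*y**3) dy, so v = 3*y**4/4 [assuming y > 0]: now 3*y**4*log(y)/4 + ∫(-3*y**3/4) dy.
Step 2. Evaluate the standard form: now 3*y**4*log(y)/4 - 3*y**4/16.
Answer: 3*y**4*log(y)/4 - 3*y**4/16.


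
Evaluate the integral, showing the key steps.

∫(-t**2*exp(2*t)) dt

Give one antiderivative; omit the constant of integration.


Step 1. Integrate ∫(-t**2*exp(2*t)) dt by parts with u = t**2, dv = (-exp(2*t)) dt, so v = -exp(2*t)/2: now -t**2*exp(2*t)/2 + ∫(t*exp(2*t)) dt.
Step 2. Integrate ∫(t*exp(2*t)) dt by parts with u = t, dv = (exp(2*t)) dt, so v = exp(2*t)/2: now -t**2*exp(2*t)/2 + t*exp(2*t)/2 + ∫(-exp(2*t)/2) dt.
Step 3. Evaluate the standard form: now -t**2*exp(2*t)/2 + t*exp(2*t)/2 - exp(2*t)/4.
Answer: -t**2*exp(2*t)/2 + t*exp(2*t)/2 - exp(2*t)/4.


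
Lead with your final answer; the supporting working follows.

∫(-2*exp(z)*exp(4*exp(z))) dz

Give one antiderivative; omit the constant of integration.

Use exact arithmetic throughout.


The answer is -exp(4*exp(z))/2.
Step 1. Substitute u = exp(z), turning ∫(-2*exp(z)*exp(4*exp(z))) dz into ∫(-2*exp(4*u)) du: now ∫(-2*exp(4*u)) du.
Step 2. Evaluate the standard form: now -exp(4*u)/2.
Step 3. Substitute back u = exp(z): now -exp(4*exp(z))/2.
Answer: -exp(4*exp(z))/2.


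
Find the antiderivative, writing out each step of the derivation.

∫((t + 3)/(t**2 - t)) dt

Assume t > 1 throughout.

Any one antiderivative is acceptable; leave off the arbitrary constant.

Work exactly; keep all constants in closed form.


Step 1. Decompose ∫((t + 3)/(t**2 - t)) dt by partial fractions, (t + 3)/(t**2 - t) = 4/(t - 1) - 3/t: now ∫(-3/t) dt + ∫(4/(t - 1)) dt.
Step 2. Evaluate the standard form [assuming t > 1]: now 4*log(t - 1) + ∫(-3/t) dt.
Step 3. Evaluate the standard form [assuming t > 0]: now -3*log(t) + 4*log(t - 1).
Answer: -3*log(t) + 4*log(t - 1).


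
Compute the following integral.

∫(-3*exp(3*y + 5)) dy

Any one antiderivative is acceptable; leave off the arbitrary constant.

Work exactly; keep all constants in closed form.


Answer: -exp(3*y + 5).


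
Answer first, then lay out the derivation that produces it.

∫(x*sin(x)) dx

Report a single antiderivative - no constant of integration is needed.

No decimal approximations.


The answer is -x*cos(x) + sin(x).
Step 1. Integrate ∫(x*sin(x)) dx by parts with u = x, dv = (sin(x)) dx, so v = -cos(x): now -x*cos(x) + ∫(cos(x)) dx.
Step 2. Evaluate the standard form: now -x*cos(x) + sin(x).
Answer: -x*cos(x) + sin(x).


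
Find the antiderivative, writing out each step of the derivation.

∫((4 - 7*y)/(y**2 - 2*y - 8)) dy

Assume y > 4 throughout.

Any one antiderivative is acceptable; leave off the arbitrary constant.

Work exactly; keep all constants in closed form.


Step 1. Decompose ∫((4 - 7*y)/(y**2 - 2*y - 8)) dy by partial fractions, (4 - 7*y)/(y**2 - 2*y - 8) = -3/(y + 2) - 4/(y - 4): now ∫(-4/(y - 4)) dy + ∫(-3/(y + 2)) dy.
Step 2. Evaluate the standard form [assuming y > -2]: now -3*log(y + 2) + ∫(-4/(y - 4)) dy.
Step 3. Evaluate the standard form [assuming y > 4]: now -4*log(y - 4) - 3*log(y + 2).
Answer: -4*log(y - 4) - 3*log(y + 2).


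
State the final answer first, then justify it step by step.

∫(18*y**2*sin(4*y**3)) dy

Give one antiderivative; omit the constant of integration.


The answer is -3*cos(4*y**3)/2.
Step 1. Substitute u = y**3, turning ∫(18*y**2*sin(4*y**3)) dy into ∫(6*sin(4*u)) du: now ∫(6*sin(4*u)) du.
Step 2. Evaluate the standard form: now -3*cos(4*u)/2.
Step 3. Substitute back u = y**3: now -3*cos(4*y**3)/2.
Answer: -3*cos(4*y**3)/2.


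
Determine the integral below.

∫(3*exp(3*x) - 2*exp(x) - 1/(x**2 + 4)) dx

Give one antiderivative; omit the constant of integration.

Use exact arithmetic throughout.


Answer: exp(3*x) - 2*exp(x) - atan(x/2)/2.


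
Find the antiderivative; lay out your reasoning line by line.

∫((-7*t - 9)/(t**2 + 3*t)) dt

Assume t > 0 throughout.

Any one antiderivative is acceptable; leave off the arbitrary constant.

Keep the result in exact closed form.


Step 1. Decompose ∫((-7*t - 9)/(t**2 + 3*t)) dt by partial fractions, (-7*t - 9)/(t**2 + 3*t) = -4/(t + 3) - 3/t: now ∫(-3/t) dt + ∫(-4/(t + 3)) dt.
Step 2. Evaluate the standard form [assuming t > -3]: now -4*log(t + 3) + ∫(-3/t) dt.
Step 3. Evaluate the standard form [assuming t > 0]: now -3*log(t) - 4*log(t + 3).
Answer: -3*log(t) - 4*log(t + 3).
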